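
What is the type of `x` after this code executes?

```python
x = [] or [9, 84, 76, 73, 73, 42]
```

'or' returns first truthy value (list)

list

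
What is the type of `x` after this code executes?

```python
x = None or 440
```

'or' with None returns the other truthy value

int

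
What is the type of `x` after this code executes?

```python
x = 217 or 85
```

'or' returns first truthy value (int)

int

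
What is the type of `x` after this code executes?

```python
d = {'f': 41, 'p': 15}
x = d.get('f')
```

dict.get() returns value type when found

int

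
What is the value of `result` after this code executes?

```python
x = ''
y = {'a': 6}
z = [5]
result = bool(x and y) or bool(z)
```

x = ''; y = {'a': 6}; z = [5]; result = True

True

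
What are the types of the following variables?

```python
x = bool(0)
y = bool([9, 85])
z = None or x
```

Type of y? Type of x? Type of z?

bool() returns bool; bool() returns bool; None or bool returns the bool

bool, bool, bool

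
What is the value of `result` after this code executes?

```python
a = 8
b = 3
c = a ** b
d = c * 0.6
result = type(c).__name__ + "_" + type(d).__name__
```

a is int; b is int; c is int; d is float; result = 'int_float'

'int_float'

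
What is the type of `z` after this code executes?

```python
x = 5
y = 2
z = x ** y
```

positive int ** positive int = int

int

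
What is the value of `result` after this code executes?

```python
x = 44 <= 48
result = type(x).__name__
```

x is bool; result = 'bool'

'bool'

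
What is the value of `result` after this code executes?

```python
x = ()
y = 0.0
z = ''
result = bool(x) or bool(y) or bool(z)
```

x = (); y = 0.0; z = ''; result = False

False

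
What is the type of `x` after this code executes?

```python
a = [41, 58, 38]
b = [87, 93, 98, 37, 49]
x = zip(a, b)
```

zip() returns a zip object

zip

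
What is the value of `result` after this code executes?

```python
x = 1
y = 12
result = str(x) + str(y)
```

x = 1; y = 12; result = '112'

'112'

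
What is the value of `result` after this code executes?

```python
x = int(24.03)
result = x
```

x = 24; result = 24

24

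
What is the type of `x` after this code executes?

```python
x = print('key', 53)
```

print() returns None

NoneType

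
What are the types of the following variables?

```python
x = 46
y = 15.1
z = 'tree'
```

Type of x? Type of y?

x is assigned a bare integer (no decimal point), so it is an int; y is assigned a number with a decimal point, so it is a float

int, float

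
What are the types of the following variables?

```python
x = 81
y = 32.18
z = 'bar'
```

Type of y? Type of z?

y is assigned a number with a decimal point, so it is a float; z is assigned a quoted string literal, so it is a str

float, str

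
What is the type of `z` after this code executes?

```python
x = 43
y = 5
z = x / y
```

int / int = float

float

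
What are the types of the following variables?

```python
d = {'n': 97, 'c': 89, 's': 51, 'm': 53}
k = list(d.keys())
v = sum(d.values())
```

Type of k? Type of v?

list() converts to list; sum of ints is int

list, int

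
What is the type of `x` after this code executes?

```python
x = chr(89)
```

chr() returns str (single char)

str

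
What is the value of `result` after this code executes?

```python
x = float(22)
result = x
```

x = 22.0; result = 22.0

22.0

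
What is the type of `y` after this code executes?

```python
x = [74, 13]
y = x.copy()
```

list.copy() returns list

list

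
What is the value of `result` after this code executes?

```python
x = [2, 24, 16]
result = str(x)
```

x = [2, 24, 16]; result = '[2, 24, 16]'

'[2, 24, 16]'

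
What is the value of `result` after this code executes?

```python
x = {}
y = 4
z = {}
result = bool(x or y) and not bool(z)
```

x = {}; y = 4; z = {}; result = True

True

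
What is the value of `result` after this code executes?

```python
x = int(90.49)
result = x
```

x = 90; result = 90

90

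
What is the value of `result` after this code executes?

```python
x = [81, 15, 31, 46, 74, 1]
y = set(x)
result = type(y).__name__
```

x is list; y is set; result = 'set'

'set'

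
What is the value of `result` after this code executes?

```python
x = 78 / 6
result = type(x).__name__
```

x is float; result = 'float'

'float'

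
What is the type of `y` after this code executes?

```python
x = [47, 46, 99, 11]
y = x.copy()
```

list.copy() returns list

list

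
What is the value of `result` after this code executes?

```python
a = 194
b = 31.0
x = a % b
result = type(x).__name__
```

a is int; b is float; x is float; result = 'float'

'float'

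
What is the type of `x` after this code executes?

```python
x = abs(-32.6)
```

abs() of float returns float

float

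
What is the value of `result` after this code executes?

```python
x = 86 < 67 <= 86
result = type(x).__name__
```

x is bool; result = 'bool'

'bool'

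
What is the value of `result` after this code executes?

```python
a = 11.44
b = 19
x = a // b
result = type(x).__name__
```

a is float; b is int; x is float; result = 'float'

'float'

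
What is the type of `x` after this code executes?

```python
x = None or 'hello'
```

'or' with None returns the other truthy value (str)

str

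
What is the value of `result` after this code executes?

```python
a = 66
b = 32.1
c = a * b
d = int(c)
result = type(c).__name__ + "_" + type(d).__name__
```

a is int; b is float; c is float; d is int; result = 'float_int'

'float_int'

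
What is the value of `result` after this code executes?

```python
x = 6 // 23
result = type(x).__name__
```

x is int; result = 'int'

'int'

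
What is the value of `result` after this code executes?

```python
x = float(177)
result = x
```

x = 177.0; result = 177.0

177.0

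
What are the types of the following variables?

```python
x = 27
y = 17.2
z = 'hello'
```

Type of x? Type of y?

x is assigned a bare integer (no decimal point), so it is an int; y is assigned a number with a decimal point, so it is a float

int, float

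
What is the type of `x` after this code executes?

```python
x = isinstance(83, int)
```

isinstance() returns bool

bool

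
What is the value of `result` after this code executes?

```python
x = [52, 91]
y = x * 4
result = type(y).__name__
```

x is list; y is list; result = 'list'

'list'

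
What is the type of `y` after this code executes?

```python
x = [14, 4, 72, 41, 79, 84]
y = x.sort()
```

list.sort() returns None (mutates in place)

NoneType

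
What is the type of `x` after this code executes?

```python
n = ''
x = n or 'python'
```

'or' returns first truthy value (str)

str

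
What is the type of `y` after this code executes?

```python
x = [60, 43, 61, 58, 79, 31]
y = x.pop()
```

list.pop() returns the popped element

int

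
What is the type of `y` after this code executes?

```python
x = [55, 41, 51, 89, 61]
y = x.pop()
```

list.pop() returns the popped element

int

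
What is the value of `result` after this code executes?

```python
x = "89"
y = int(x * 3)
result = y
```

x = '89'; y = 898989; result = 898989

898989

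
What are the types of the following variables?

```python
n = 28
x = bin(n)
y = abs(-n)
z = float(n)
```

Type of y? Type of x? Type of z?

abs() of int returns int; bin() returns str; float() returns float

int, str, float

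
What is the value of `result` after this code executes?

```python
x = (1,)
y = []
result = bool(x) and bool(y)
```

x = (1,); y = []; result = False

False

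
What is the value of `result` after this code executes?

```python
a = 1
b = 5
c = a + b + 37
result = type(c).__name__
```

a is int; b is int; c is int; result = 'int'

'int'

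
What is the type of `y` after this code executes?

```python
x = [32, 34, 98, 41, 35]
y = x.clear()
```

list.clear() returns None

NoneType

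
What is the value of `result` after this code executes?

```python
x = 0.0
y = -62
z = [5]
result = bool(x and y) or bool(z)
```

x = 0.0; y = -62; z = [5]; result = True

True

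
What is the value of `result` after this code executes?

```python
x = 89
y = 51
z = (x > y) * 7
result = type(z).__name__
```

x is int; y is int; z is int; result = 'int'

'int'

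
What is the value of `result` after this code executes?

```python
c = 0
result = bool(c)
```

c = 0; result = False

False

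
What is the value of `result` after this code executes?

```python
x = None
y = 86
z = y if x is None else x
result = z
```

x = None; y = 86; z = 86; result = 86

86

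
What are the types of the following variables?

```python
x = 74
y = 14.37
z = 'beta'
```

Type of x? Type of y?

x is assigned a bare integer (no decimal point), so it is an int; y is assigned a number with a decimal point, so it is a float

int, float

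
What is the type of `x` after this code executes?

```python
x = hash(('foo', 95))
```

hash() returns int

int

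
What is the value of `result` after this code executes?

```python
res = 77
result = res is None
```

res = 77; result = False

False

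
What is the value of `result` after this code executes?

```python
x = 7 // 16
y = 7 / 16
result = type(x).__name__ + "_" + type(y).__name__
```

x is int; y is float; result = 'int_float'

'int_float'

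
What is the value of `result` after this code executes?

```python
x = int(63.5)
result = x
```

x = 63; result = 63

63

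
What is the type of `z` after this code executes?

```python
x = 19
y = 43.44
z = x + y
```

int + float = float

float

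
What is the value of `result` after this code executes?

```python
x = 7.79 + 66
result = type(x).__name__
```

x is float; result = 'float'

'float'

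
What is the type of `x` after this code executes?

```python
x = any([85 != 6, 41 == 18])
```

any() returns bool

bool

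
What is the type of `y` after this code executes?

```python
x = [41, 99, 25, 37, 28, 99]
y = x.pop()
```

list.pop() returns the popped element

int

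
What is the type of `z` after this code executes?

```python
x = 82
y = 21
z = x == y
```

Comparison returns bool

bool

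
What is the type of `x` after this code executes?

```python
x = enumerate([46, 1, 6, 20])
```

enumerate() returns an enumerate object

enumerate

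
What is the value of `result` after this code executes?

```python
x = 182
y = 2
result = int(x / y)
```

x = 182; y = 2; result = 91

91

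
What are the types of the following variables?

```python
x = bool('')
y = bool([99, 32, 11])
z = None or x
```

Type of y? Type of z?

bool() returns bool; None or bool returns the bool

bool, bool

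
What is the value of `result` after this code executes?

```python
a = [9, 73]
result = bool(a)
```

a = [9, 73]; result = True

True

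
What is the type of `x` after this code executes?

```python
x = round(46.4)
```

round() with no decimal places returns int

int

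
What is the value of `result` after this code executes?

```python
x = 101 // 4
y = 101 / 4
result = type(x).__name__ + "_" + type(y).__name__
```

x is int; y is float; result = 'int_float'

'int_float'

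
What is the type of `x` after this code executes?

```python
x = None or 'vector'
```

'or' with None returns the other truthy value (str)

str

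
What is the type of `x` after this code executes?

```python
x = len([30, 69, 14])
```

len() always returns int

int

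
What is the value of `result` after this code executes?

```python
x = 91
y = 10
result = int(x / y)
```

x = 91; y = 10; result = 9

9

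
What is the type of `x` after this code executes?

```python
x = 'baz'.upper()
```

str.upper() returns str

str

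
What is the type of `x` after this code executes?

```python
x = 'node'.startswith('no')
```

str.startswith() returns bool

bool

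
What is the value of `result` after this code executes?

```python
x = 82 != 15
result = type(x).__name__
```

x is bool; result = 'bool'

'bool'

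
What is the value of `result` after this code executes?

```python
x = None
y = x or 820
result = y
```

x = None; y = 820; result = 820

820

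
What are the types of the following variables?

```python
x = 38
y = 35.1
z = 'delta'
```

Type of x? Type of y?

x is assigned a bare integer (no decimal point), so it is an int; y is assigned a number with a decimal point, so it is a float

int, float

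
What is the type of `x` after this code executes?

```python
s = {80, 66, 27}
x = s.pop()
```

Popping from set[int] returns int

int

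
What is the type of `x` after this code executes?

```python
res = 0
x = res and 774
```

'and' returns first falsy value (0 is int)

int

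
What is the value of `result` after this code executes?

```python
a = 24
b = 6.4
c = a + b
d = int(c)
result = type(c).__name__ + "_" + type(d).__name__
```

a is int; b is float; c is float; d is int; result = 'float_int'

'float_int'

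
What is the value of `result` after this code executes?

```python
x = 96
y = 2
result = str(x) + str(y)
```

x = 96; y = 2; result = '962'

'962'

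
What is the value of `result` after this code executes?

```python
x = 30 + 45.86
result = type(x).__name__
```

x is float; result = 'float'

'float'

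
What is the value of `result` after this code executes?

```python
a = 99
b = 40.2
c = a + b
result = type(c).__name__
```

a is int; b is float; c is float; result = 'float'

'float'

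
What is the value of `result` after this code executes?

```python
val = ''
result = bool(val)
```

val = ''; result = False

False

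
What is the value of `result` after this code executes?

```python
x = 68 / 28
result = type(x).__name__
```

x is float; result = 'float'

'float'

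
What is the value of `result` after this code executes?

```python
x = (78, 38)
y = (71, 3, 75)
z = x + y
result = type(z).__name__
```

x is tuple; y is tuple; z is tuple; result = 'tuple'

'tuple'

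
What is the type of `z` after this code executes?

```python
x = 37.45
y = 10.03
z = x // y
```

float // float = float

float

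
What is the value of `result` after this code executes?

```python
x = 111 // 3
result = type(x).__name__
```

x is int; result = 'int'

'int'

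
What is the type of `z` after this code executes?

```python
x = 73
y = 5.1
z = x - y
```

int - float = float

float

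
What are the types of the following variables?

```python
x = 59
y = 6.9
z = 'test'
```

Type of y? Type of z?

y is assigned a number with a decimal point, so it is a float; z is assigned a quoted string literal, so it is a str

float, str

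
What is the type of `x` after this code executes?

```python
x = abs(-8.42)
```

abs() of float returns float

float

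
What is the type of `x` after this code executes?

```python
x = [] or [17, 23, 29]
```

'or' returns first truthy value (list)

list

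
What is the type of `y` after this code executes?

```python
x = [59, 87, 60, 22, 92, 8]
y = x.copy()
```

list.copy() returns list

list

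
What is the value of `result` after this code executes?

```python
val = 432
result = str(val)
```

val = 432; result = '432'

'432'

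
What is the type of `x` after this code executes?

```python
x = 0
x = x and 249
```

'and' returns first falsy value (0 is int)

int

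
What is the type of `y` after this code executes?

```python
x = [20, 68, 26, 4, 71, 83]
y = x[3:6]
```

Slicing a list returns a list

list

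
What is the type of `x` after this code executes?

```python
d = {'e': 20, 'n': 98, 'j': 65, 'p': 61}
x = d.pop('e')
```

dict.pop() returns the value

int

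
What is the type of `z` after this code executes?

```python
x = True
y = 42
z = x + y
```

bool + int = int (bool is subclass of int)

int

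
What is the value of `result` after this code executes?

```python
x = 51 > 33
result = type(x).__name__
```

x is bool; result = 'bool'

'bool'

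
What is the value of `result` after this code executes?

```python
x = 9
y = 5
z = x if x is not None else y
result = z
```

x = 9; y = 5; z = 9; result = 9

9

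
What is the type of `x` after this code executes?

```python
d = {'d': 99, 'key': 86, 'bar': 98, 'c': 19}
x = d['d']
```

Accessing dict[str, int] with str key returns int

int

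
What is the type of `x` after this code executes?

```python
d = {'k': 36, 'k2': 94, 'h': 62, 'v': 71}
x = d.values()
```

.values() returns dict_values view

dict_values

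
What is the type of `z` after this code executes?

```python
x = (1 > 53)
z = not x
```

'not' returns bool

bool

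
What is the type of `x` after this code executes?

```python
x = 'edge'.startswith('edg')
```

str.startswith() returns bool

bool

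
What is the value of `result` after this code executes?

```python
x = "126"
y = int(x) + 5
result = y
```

x = '126'; y = 131; result = 131

131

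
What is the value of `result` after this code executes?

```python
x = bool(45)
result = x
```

x = True; result = True

True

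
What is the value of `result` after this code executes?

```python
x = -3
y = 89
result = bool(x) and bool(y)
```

x = -3; y = 89; result = True

True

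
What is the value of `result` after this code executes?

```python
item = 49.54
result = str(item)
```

item = 49.54; result = '49.54'

'49.54'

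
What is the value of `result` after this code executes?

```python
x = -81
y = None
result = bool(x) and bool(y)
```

x = -81; y = None; result = False

False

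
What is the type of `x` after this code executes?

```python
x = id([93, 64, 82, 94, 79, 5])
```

id() returns int

int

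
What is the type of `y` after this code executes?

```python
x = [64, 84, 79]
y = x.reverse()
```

list.reverse() returns None

NoneType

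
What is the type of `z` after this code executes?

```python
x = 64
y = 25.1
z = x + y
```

int + float = float

float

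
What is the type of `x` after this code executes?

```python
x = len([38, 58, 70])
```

len() always returns int

int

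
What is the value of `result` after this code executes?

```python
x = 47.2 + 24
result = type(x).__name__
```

x is float; result = 'float'

'float'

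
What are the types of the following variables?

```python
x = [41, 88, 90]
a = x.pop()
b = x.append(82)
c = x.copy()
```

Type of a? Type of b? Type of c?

pop() returns element; append() returns None; copy() returns list

int, NoneType, list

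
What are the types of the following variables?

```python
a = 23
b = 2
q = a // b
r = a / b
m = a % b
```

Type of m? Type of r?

% of ints returns int; / returns float

int, float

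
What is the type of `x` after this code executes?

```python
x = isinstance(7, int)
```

isinstance() returns bool

bool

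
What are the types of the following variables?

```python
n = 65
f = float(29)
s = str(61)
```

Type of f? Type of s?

f is assigned the result of calling float(), which returns a float; s is assigned the result of calling str(), which returns a str

float, str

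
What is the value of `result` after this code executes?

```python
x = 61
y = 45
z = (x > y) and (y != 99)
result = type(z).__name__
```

x is int; y is int; z is bool; result = 'bool'

'bool'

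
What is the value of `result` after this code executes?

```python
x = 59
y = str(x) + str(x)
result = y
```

x = 59; y = '5959'; result = '5959'

'5959'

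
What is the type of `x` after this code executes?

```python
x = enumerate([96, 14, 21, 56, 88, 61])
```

enumerate() returns an enumerate object

enumerate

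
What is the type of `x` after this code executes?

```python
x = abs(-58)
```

abs() of int returns int

int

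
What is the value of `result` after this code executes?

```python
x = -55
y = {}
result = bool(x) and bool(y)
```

x = -55; y = {}; result = False

False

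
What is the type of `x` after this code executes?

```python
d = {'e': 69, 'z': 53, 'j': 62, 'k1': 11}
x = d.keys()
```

.keys() returns dict_keys view

dict_keys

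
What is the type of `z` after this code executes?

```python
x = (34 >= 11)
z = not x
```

'not' returns bool

bool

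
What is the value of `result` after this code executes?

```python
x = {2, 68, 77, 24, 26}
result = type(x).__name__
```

x is set; result = 'set'

'set'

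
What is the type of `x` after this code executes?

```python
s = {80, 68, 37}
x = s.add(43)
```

set.add() returns None (mutates in place)

NoneType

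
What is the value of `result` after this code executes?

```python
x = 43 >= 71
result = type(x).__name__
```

x is bool; result = 'bool'

'bool'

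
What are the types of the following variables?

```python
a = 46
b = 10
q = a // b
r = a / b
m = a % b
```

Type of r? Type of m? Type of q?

/ returns float; % of ints returns int; // returns int

float, int, int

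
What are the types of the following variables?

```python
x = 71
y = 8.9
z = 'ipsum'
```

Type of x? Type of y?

x is assigned a bare integer (no decimal point), so it is an int; y is assigned a number with a decimal point, so it is a float

int, float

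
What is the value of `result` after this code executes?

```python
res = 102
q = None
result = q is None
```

res = 102; q = None; result = True

True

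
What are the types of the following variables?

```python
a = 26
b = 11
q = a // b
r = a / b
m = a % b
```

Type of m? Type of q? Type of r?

% of ints returns int; // returns int; / returns float

int, int, float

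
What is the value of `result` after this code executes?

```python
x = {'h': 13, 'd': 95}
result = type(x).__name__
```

x is dict; result = 'dict'

'dict'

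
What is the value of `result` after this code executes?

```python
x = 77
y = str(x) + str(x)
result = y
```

x = 77; y = '7777'; result = '7777'

'7777'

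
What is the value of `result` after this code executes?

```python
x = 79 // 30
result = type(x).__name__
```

x is int; result = 'int'

'int'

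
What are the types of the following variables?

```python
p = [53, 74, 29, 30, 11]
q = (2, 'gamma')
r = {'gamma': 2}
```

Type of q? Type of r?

q is assigned a tuple (parenthesized, comma-separated values); r is assigned a dict literal ({key: value})

tuple, dict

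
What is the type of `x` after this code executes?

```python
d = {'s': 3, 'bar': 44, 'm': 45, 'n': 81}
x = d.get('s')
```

dict.get() returns value type when found

int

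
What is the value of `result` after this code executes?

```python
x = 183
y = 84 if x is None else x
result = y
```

x = 183; y = 183; result = 183

183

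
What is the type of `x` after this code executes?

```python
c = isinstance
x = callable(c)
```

callable() returns bool

bool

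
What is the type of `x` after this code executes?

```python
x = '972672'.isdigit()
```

str.isdigit() returns bool

bool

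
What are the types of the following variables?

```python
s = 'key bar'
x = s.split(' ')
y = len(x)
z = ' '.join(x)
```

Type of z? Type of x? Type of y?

str.join() returns str; str.split() returns list; len() returns int

str, list, int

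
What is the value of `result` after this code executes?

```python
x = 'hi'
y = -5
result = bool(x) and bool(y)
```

x = 'hi'; y = -5; result = True

True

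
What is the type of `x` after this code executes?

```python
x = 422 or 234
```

'or' returns first truthy value (int)

int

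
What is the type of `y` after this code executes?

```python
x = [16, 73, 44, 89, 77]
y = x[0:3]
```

Slicing a list returns a list

list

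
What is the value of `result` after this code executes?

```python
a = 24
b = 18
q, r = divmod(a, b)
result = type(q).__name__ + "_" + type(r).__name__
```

a is int; b is int; q is int; r is int; result = 'int_int'

'int_int'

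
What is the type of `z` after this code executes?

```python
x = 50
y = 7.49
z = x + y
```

int + float = float

float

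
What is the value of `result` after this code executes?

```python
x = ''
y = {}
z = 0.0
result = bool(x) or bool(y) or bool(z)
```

x = ''; y = {}; z = 0.0; result = False

False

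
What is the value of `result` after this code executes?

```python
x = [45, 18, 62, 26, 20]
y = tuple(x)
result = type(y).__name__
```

x is list; y is tuple; result = 'tuple'

'tuple'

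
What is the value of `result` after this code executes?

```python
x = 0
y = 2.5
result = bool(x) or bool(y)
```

x = 0; y = 2.5; result = True

True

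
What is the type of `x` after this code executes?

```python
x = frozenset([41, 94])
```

frozenset() returns frozenset

frozenset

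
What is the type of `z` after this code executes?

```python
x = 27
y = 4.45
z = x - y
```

int - float = float

float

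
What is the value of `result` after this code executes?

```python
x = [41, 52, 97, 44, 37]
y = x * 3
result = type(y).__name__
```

x is list; y is list; result = 'list'

'list'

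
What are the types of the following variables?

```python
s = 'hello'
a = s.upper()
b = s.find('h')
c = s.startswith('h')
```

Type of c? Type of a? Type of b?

startswith() returns bool; upper() returns str; find() returns int

bool, str, int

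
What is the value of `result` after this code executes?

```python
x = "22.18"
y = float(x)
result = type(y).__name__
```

x is str; y is float; result = 'float'

'float'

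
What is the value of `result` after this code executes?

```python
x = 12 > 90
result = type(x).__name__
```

x is bool; result = 'bool'

'bool'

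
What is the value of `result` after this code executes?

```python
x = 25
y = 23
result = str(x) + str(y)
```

x = 25; y = 23; result = '2523'

'2523'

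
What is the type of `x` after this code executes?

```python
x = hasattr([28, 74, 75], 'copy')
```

hasattr() returns bool

bool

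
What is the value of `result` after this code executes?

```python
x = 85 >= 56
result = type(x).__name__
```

x is bool; result = 'bool'

'bool'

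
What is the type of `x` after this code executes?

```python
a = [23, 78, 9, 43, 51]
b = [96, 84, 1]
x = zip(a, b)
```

zip() returns a zip object

zip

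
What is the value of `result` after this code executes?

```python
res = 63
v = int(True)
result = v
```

res = 63; v = 1; result = 1

1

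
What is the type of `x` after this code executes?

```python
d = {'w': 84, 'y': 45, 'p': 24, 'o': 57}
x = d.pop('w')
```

dict.pop() returns the value

int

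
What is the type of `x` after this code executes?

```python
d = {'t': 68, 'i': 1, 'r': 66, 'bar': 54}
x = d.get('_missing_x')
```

dict.get() returns None when key not found

NoneType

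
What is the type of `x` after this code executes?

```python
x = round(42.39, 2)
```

round() with decimal places returns float

float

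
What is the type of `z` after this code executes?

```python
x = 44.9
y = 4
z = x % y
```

float % int = float

float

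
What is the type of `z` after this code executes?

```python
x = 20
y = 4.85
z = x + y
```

int + float = float

float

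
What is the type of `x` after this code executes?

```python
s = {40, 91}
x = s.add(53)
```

set.add() returns None (mutates in place)

NoneType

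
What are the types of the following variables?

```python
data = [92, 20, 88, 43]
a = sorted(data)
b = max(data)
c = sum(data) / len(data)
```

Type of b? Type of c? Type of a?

max of ints returns int; int / int = float; sorted() returns list

int, float, list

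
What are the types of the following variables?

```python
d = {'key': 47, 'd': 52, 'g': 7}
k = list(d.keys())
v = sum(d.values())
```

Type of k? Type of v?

list() converts to list; sum of ints is int

list, int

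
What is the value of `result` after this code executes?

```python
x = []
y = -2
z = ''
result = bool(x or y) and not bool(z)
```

x = []; y = -2; z = ''; result = True

True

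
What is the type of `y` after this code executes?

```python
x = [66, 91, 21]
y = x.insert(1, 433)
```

list.insert() returns None

NoneType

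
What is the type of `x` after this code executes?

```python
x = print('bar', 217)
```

print() returns None

NoneType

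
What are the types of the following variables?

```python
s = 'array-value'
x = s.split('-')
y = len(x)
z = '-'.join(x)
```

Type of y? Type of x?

len() returns int; str.split() returns list

int, list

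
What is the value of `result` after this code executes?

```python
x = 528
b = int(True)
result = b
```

x = 528; b = 1; result = 1

1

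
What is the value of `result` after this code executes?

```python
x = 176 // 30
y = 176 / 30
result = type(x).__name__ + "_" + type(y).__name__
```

x is int; y is float; result = 'int_float'

'int_float'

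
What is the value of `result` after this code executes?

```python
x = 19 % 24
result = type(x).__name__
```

x is int; result = 'int'

'int'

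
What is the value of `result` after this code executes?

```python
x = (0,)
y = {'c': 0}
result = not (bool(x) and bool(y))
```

x = (0,); y = {'c': 0}; result = False

False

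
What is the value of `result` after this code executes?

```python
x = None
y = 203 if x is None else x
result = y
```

x = None; y = 203; result = 203

203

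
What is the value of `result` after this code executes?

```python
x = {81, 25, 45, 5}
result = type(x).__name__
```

x is set; result = 'set'

'set'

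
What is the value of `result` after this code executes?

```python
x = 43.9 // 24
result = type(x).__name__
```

x is float; result = 'float'

'float'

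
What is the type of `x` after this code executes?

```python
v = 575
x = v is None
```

'is' comparison returns bool

bool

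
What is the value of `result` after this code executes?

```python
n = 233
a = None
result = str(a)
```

n = 233; a = None; result = 'None'

'None'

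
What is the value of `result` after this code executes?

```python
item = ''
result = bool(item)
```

item = ''; result = False

False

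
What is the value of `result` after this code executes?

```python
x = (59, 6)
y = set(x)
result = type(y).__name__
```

x is tuple; y is set; result = 'set'

'set'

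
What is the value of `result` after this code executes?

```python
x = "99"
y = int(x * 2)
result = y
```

x = '99'; y = 9999; result = 9999

9999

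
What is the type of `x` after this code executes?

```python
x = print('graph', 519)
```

print() returns None

NoneType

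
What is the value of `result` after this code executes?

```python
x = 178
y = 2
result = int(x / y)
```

x = 178; y = 2; result = 89

89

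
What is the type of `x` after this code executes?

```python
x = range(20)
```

range() returns a range object

range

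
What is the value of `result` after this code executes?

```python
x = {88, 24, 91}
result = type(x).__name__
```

x is set; result = 'set'

'set'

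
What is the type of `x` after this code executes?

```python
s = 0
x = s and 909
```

'and' returns first falsy value (0 is int)

int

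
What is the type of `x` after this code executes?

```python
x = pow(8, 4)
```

pow(int, int) returns int

int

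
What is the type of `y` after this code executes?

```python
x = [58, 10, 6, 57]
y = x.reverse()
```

list.reverse() returns None

NoneType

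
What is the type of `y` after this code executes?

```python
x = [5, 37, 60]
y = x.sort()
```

list.sort() returns None (mutates in place)

NoneType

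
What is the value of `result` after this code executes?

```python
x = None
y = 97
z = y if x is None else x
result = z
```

x = None; y = 97; z = 97; result = 97

97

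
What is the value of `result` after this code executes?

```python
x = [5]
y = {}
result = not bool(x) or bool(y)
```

x = [5]; y = {}; result = False

False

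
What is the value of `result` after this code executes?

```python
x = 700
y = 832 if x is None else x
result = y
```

x = 700; y = 700; result = 700

700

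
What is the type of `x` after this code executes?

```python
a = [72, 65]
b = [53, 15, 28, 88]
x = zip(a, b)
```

zip() returns a zip object

zip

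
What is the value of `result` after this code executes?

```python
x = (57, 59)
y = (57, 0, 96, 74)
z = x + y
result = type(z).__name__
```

x is tuple; y is tuple; z is tuple; result = 'tuple'

'tuple'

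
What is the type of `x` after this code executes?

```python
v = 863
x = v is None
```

'is' comparison returns bool

bool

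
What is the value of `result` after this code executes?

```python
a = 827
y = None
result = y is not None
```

a = 827; y = None; result = False

False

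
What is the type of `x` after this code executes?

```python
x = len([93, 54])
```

len() always returns int

int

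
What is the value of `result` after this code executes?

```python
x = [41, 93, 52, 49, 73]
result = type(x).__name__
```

x is list; result = 'list'

'list'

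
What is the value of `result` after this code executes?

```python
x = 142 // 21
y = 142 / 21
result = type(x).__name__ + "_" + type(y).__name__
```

x is int; y is float; result = 'int_float'

'int_float'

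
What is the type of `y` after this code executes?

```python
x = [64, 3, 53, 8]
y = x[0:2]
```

Slicing a list returns a list

list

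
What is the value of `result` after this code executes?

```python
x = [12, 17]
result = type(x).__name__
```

x is list; result = 'list'

'list'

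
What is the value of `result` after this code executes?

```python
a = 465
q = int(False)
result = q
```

a = 465; q = 0; result = 0

0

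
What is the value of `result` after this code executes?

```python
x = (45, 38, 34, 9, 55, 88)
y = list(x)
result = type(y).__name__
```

x is tuple; y is list; result = 'list'

'list'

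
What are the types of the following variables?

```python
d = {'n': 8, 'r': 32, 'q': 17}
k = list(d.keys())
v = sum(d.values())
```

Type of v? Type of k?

sum of ints is int; list() converts to list

int, list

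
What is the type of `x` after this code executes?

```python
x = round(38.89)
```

round() with no decimal places returns int

int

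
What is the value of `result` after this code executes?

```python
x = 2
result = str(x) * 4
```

x = 2; result = '2222'

'2222'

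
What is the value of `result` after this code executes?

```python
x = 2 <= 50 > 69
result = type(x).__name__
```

x is bool; result = 'bool'

'bool'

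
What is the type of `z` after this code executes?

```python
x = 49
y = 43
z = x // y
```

int // int = int

int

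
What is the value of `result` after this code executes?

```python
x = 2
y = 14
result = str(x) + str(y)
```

x = 2; y = 14; result = '214'

'214'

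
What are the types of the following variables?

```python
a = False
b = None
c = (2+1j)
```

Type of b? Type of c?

b is assigned None, whose type is NoneType; c is assigned (2+1j), an int plus an imaginary literal (j suffix), which evaluates to complex

NoneType, complex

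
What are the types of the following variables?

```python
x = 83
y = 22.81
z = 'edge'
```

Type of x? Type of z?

x is assigned a bare integer (no decimal point), so it is an int; z is assigned a quoted string literal, so it is a str

int, str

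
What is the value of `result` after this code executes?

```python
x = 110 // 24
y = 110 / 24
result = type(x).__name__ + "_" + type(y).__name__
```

x is int; y is float; result = 'int_float'

'int_float'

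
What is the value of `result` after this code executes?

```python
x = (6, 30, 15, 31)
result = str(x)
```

x = (6, 30, 15, 31); result = '(6, 30, 15, 31)'

'(6, 30, 15, 31)'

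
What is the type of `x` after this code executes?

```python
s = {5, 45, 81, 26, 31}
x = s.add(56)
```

set.add() returns None (mutates in place)

NoneType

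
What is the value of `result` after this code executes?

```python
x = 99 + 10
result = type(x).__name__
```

x is int; result = 'int'

'int'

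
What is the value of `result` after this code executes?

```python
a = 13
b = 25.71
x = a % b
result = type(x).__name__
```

a is int; b is float; x is float; result = 'float'

'float'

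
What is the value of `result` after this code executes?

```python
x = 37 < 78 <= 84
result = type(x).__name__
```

x is bool; result = 'bool'

'bool'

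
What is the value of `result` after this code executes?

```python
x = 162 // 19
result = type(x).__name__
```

x is int; result = 'int'

'int'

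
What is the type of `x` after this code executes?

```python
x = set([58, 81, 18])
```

set() constructor returns set

set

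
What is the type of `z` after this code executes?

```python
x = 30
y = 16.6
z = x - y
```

int - float = float

float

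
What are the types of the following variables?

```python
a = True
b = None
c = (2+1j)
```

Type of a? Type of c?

a is assigned the constant True, which has type bool; c is assigned (2+1j), an int plus an imaginary literal (j suffix), which evaluates to complex

bool, complex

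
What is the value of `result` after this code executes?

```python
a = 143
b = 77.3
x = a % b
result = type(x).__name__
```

a is int; b is float; x is float; result = 'float'

'float'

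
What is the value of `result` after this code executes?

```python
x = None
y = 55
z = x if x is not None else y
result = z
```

x = None; y = 55; z = 55; result = 55

55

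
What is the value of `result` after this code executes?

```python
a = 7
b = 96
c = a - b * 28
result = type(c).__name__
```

a is int; b is int; c is int; result = 'int'

'int'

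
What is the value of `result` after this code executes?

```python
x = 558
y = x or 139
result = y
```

x = 558; y = 558; result = 558

558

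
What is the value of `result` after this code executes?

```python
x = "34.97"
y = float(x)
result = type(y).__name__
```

x is str; y is float; result = 'float'

'float'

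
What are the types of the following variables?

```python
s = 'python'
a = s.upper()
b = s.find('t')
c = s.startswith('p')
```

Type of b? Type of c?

find() returns int; startswith() returns bool

int, bool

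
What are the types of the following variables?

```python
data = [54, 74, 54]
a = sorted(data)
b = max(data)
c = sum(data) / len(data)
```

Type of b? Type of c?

max of ints returns int; int / int = float

int, float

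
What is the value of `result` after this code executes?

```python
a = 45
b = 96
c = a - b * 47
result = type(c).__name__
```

a is int; b is int; c is int; result = 'int'

'int'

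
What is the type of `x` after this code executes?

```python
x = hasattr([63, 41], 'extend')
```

hasattr() returns bool

bool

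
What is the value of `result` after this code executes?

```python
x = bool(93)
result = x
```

x = True; result = True

True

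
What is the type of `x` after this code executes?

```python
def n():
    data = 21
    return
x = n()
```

Bare return returns None

NoneType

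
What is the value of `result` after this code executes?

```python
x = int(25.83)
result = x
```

x = 25; result = 25

25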